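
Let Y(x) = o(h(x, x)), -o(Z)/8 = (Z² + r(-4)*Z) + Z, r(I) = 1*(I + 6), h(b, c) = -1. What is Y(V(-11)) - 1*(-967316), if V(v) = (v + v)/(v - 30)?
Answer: 967332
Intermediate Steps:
V(v) = 2*v/(-30 + v) (V(v) = (2*v)/(-30 + v) = 2*v/(-30 + v))
r(I) = 6 + I (r(I) = 1*(6 + I) = 6 + I)
o(Z) = -24*Z - 8*Z² (o(Z) = -8*((Z² + (6 - 4)*Z) + Z) = -8*((Z² + 2*Z) + Z) = -8*(Z² + 3*Z) = -24*Z - 8*Z²)
Y(x) = 16 (Y(x) = -8*(-1)*(3 - 1) = -8*(-1)*2 = 16)
Y(V(-11)) - 1*(-967316) = 16 - 1*(-967316) = 16 + 967316 = 967332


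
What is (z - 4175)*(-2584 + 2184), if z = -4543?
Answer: 3487200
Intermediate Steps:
(z - 4175)*(-2584 + 2184) = (-4543 - 4175)*(-2584 + 2184) = -8718*(-400) = 3487200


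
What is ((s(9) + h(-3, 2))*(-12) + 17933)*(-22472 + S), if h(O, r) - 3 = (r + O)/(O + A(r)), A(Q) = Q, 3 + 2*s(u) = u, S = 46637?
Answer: 431321085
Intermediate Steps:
s(u) = -3/2 + u/2
h(O, r) = 4 (h(O, r) = 3 + (r + O)/(O + r) = 3 + (O + r)/(O + r) = 3 + 1 = 4)
((s(9) + h(-3, 2))*(-12) + 17933)*(-22472 + S) = (((-3/2 + (1/2)*9) + 4)*(-12) + 17933)*(-22472 + 46637) = (((-3/2 + 9/2) + 4)*(-12) + 17933)*24165 = ((3 + 4)*(-12) + 17933)*24165 = (7*(-12) + 17933)*24165 = (-84 + 17933)*24165 = 17849*24165 = 431321085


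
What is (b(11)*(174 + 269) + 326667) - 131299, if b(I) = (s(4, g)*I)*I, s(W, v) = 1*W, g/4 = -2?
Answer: 409780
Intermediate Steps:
g = -8 (g = 4*(-2) = -8)
s(W, v) = W
b(I) = 4*I**2 (b(I) = (4*I)*I = 4*I**2)
(b(11)*(174 + 269) + 326667) - 131299 = ((4*11**2)*(174 + 269) + 326667) - 131299 = ((4*121)*443 + 326667) - 131299 = (484*443 + 326667) - 131299 = (214412 + 326667) - 131299 = 541079 - 131299 = 409780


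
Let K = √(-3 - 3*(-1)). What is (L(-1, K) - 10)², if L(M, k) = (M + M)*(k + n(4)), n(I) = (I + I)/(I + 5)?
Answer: 11236/81 ≈ 138.72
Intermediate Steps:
K = 0 (K = √(-3 + 3) = √0 = 0)
n(I) = 2*I/(5 + I) (n(I) = (2*I)/(5 + I) = 2*I/(5 + I))
L(M, k) = 2*M*(8/9 + k) (L(M, k) = (M + M)*(k + 2*4/(5 + 4)) = (2*M)*(k + 2*4/9) = (2*M)*(k + 2*4*(⅑)) = (2*M)*(k + 8/9) = (2*M)*(8/9 + k) = 2*M*(8/9 + k))
(L(-1, K) - 10)² = ((2/9)*(-1)*(8 + 9*0) - 10)² = ((2/9)*(-1)*(8 + 0) - 10)² = ((2/9)*(-1)*8 - 10)² = (-16/9 - 10)² = (-106/9)² = 11236/81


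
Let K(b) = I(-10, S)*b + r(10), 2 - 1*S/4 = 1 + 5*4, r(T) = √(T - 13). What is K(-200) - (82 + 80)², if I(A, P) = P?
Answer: -11044 + I*√3 ≈ -11044.0 + 1.732*I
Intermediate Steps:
r(T) = √(-13 + T)
S = -76 (S = 8 - 4*(1 + 5*4) = 8 - 4*(1 + 20) = 8 - 4*21 = 8 - 84 = -76)
K(b) = -76*b + I*√3 (K(b) = -76*b + √(-13 + 10) = -76*b + √(-3) = -76*b + I*√3)
K(-200) - (82 + 80)² = (-76*(-200) + I*√3) - (82 + 80)² = (15200 + I*√3) - 1*162² = (15200 + I*√3) - 1*26244 = (15200 + I*√3) - 26244 = -11044 + I*√3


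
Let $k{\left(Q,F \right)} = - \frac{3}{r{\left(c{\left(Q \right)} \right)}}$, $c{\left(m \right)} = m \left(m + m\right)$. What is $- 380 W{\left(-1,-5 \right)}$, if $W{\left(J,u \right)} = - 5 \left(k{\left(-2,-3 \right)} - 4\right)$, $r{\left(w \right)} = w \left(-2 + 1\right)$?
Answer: $- \frac{13775}{2} \approx -6887.5$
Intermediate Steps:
$c{\left(m \right)} = 2 m^{2}$ ($c{\left(m \right)} = m 2 m = 2 m^{2}$)
$r{\left(w \right)} = - w$ ($r{\left(w \right)} = w \left(-1\right) = - w$)
$k{\left(Q,F \right)} = \frac{3}{2 Q^{2}}$ ($k{\left(Q,F \right)} = - \frac{3}{\left(-1\right) 2 Q^{2}} = - \frac{3}{\left(-2\right) Q^{2}} = - 3 \left(- \frac{1}{2 Q^{2}}\right) = \frac{3}{2 Q^{2}}$)
$W{\left(J,u \right)} = \frac{145}{8}$ ($W{\left(J,u \right)} = - 5 \left(\frac{3}{2 \cdot 4} - 4\right) = - 5 \left(\frac{3}{2} \cdot \frac{1}{4} - 4\right) = - 5 \left(\frac{3}{8} - 4\right) = \left(-5\right) \left(- \frac{29}{8}\right) = \frac{145}{8}$)
$- 380 W{\left(-1,-5 \right)} = \left(-380\right) \frac{145}{8} = - \frac{13775}{2}$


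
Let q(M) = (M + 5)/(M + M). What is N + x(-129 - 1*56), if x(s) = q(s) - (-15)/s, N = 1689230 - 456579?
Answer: 45608102/37 ≈ 1.2327e+6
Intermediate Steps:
q(M) = (5 + M)/(2*M) (q(M) = (5 + M)/((2*M)) = (5 + M)*(1/(2*M)) = (5 + M)/(2*M))
N = 1232651
x(s) = 15/s + (5 + s)/(2*s) (x(s) = (5 + s)/(2*s) - (-15)/s = (5 + s)/(2*s) + 15/s = 15/s + (5 + s)/(2*s))
N + x(-129 - 1*56) = 1232651 + (35 + (-129 - 1*56))/(2*(-129 - 1*56)) = 1232651 + (35 + (-129 - 56))/(2*(-129 - 56)) = 1232651 + (½)*(35 - 185)/(-185) = 1232651 + (½)*(-1/185)*(-150) = 1232651 + 15/37 = 45608102/37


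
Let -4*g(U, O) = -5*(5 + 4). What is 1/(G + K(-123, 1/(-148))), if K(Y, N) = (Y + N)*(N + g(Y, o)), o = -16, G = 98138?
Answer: 1369/132457602 ≈ 1.0335e-5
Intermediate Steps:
g(U, O) = 45/4 (g(U, O) = -(-5)*(5 + 4)/4 = -(-5)*9/4 = -¼*(-45) = 45/4)
K(Y, N) = (45/4 + N)*(N + Y) (K(Y, N) = (Y + N)*(N + 45/4) = (N + Y)*(45/4 + N) = (45/4 + N)*(N + Y))
1/(G + K(-123, 1/(-148))) = 1/(98138 + ((1/(-148))² + (45/4)/(-148) + (45/4)*(-123) - 123/(-148))) = 1/(98138 + ((-1/148)² + (45/4)*(-1/148) - 5535/4 - 1/148*(-123))) = 1/(98138 + (1/21904 - 45/592 - 5535/4 + 123/148)) = 1/(98138 - 1893320/1369) = 1/(132457602/1369) = 1369/132457602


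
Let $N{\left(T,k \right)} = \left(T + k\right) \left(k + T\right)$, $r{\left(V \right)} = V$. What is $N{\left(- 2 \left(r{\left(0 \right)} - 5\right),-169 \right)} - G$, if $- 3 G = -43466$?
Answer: $\frac{32377}{3} \approx 10792.0$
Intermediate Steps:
$G = \frac{43466}{3}$ ($G = \left(- \frac{1}{3}\right) \left(-43466\right) = \frac{43466}{3} \approx 14489.0$)
$N{\left(T,k \right)} = \left(T + k\right)^{2}$ ($N{\left(T,k \right)} = \left(T + k\right) \left(T + k\right) = \left(T + k\right)^{2}$)
$N{\left(- 2 \left(r{\left(0 \right)} - 5\right),-169 \right)} - G = \left(- 2 \left(0 - 5\right) - 169\right)^{2} - \frac{43466}{3} = \left(\left(-2\right) \left(-5\right) - 169\right)^{2} - \frac{43466}{3} = \left(10 - 169\right)^{2} - \frac{43466}{3} = \left(-159\right)^{2} - \frac{43466}{3} = 25281 - \frac{43466}{3} = \frac{32377}{3}$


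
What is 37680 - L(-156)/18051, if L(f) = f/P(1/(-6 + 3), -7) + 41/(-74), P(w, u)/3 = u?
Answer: 117441248893/3116806 ≈ 37680.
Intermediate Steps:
P(w, u) = 3*u
L(f) = -41/74 - f/21 (L(f) = f/((3*(-7))) + 41/(-74) = f/(-21) + 41*(-1/74) = f*(-1/21) - 41/74 = -f/21 - 41/74 = -41/74 - f/21)
37680 - L(-156)/18051 = 37680 - (-41/74 - 1/21*(-156))/18051 = 37680 - (-41/74 + 52/7)/18051 = 37680 - 3561/(518*18051) = 37680 - 1*1187/3116806 = 37680 - 1187/3116806 = 117441248893/3116806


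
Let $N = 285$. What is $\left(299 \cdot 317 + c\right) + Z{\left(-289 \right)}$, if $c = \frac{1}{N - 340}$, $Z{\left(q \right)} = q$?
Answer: $\frac{5197169}{55} \approx 94494.0$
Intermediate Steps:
$c = - \frac{1}{55}$ ($c = \frac{1}{285 - 340} = \frac{1}{-55} = - \frac{1}{55} \approx -0.018182$)
$\left(299 \cdot 317 + c\right) + Z{\left(-289 \right)} = \left(299 \cdot 317 - \frac{1}{55}\right) - 289 = \left(94783 - \frac{1}{55}\right) - 289 = \frac{5213064}{55} - 289 = \frac{5197169}{55}$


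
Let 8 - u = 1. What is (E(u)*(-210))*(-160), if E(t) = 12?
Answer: 403200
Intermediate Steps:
u = 7 (u = 8 - 1*1 = 8 - 1 = 7)
(E(u)*(-210))*(-160) = (12*(-210))*(-160) = -2520*(-160) = 403200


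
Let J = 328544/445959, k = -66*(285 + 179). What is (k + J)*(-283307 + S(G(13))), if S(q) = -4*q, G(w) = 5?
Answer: 3869317471174144/445959 ≈ 8.6764e+9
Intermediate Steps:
k = -30624 (k = -66*464 = -30624)
J = 328544/445959 (J = 328544*(1/445959) = 328544/445959 ≈ 0.73671)
(k + J)*(-283307 + S(G(13))) = (-30624 + 328544/445959)*(-283307 - 4*5) = -13656719872*(-283307 - 20)/445959 = -13656719872/445959*(-283327) = 3869317471174144/445959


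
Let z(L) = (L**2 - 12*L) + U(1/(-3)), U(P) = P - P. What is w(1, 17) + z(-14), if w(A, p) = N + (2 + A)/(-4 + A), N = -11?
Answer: 352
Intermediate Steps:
U(P) = 0
w(A, p) = -11 + (2 + A)/(-4 + A)
z(L) = L**2 - 12*L (z(L) = (L**2 - 12*L) + 0 = L**2 - 12*L)
w(1, 17) + z(-14) = 2*(23 - 5*1)/(-4 + 1) - 14*(-12 - 14) = 2*(23 - 5)/(-3) - 14*(-26) = 2*(-1/3)*18 + 364 = -12 + 364 = 352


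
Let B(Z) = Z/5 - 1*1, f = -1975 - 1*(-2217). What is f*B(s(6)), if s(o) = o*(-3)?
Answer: -5566/5 ≈ -1113.2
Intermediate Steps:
f = 242 (f = -1975 + 2217 = 242)
s(o) = -3*o
B(Z) = -1 + Z/5 (B(Z) = Z*(⅕) - 1 = Z/5 - 1 = -1 + Z/5)
f*B(s(6)) = 242*(-1 + (-3*6)/5) = 242*(-1 + (⅕)*(-18)) = 242*(-1 - 18/5) = 242*(-23/5) = -5566/5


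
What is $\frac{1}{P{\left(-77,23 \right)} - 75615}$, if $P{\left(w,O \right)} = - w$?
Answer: $- \frac{1}{75538} \approx -1.3238 \cdot 10^{-5}$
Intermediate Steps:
$\frac{1}{P{\left(-77,23 \right)} - 75615} = \frac{1}{\left(-1\right) \left(-77\right) - 75615} = \frac{1}{77 - 75615} = \frac{1}{-75538} = - \frac{1}{75538}$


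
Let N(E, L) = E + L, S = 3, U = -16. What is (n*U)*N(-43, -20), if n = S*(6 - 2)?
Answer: 12096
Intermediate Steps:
n = 12 (n = 3*(6 - 2) = 3*4 = 12)
(n*U)*N(-43, -20) = (12*(-16))*(-43 - 20) = -192*(-63) = 12096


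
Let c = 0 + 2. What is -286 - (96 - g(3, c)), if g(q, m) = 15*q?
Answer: -337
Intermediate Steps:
c = 2
-286 - (96 - g(3, c)) = -286 - (96 - 15*3) = -286 - (96 - 1*45) = -286 - (96 - 45) = -286 - 1*51 = -286 - 51 = -337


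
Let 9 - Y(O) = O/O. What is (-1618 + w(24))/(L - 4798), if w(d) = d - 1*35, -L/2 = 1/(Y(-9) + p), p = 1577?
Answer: 860655/2534944 ≈ 0.33952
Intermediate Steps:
Y(O) = 8 (Y(O) = 9 - O/O = 9 - 1*1 = 9 - 1 = 8)
L = -2/1585 (L = -2/(8 + 1577) = -2/1585 ≈ -0.0012618)
w(d) = -35 + d (w(d) = d - 35 = -35 + d)
(-1618 + w(24))/(L - 4798) = (-1618 + (-35 + 24))/(-2/1585 - 4798) = (-1618 - 11)/(-7604832/1585) = -1629*(-1585/7604832) = 860655/2534944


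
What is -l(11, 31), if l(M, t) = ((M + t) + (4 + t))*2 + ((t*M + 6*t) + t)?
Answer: -712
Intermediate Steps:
l(M, t) = 8 + 2*M + 11*t + M*t (l(M, t) = (4 + M + 2*t)*2 + ((M*t + 6*t) + t) = (8 + 2*M + 4*t) + ((6*t + M*t) + t) = (8 + 2*M + 4*t) + (7*t + M*t) = 8 + 2*M + 11*t + M*t)
-l(11, 31) = -(8 + 2*11 + 11*31 + 11*31) = -(8 + 22 + 341 + 341) = -1*712 = -712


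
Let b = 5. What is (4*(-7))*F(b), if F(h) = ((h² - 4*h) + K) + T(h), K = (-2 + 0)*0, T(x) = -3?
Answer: -56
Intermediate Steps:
K = 0 (K = -2*0 = 0)
F(h) = -3 + h² - 4*h (F(h) = ((h² - 4*h) + 0) - 3 = (h² - 4*h) - 3 = -3 + h² - 4*h)
(4*(-7))*F(b) = (4*(-7))*(-3 + 5² - 4*5) = -28*(-3 + 25 - 20) = -28*2 = -56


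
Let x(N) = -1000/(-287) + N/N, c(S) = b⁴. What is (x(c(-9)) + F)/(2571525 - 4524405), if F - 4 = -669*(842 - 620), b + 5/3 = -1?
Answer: 42622231/560476560 ≈ 0.076046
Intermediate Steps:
b = -8/3 (b = -5/3 - 1 = -8/3 ≈ -2.6667)
c(S) = 4096/81 (c(S) = (-8/3)⁴ = 4096/81)
F = -148514 (F = 4 - 669*(842 - 620) = 4 - 669*222 = 4 - 148518 = -148514)
x(N) = 1287/287 (x(N) = -1000*(-1/287) + 1 = 1000/287 + 1 = 1287/287)
(x(c(-9)) + F)/(2571525 - 4524405) = (1287/287 - 148514)/(2571525 - 4524405) = -42622231/287/(-1952880) = -42622231/287*(-1/1952880) = 42622231/560476560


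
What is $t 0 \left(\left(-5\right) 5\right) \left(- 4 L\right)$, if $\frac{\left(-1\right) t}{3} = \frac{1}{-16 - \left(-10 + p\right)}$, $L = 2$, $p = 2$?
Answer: $0$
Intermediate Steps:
$t = \frac{3}{8}$ ($t = - \frac{3}{-16 + \left(10 - 2\right)} = - \frac{3}{-16 + 8} = - \frac{3}{-8} = \left(-3\right) \left(- \frac{1}{8}\right) = \frac{3}{8} \approx 0.375$)
$t 0 \left(\left(-5\right) 5\right) \left(- 4 L\right) = \frac{3 \cdot 0 \left(\left(-5\right) 5\right)}{8} \left(\left(-4\right) 2\right) = \frac{3 \cdot 0 \left(-25\right)}{8} \left(-8\right) = \frac{3}{8} \cdot 0 \left(-8\right) = 0 \left(-8\right) = 0$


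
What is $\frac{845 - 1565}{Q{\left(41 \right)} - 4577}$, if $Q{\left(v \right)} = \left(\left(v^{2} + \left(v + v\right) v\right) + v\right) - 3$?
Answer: $- \frac{10}{7} \approx -1.4286$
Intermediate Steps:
$Q{\left(v \right)} = -3 + v + 3 v^{2}$ ($Q{\left(v \right)} = \left(\left(v^{2} + 2 v v\right) + v\right) - 3 = \left(\left(v^{2} + 2 v^{2}\right) + v\right) - 3 = \left(3 v^{2} + v\right) - 3 = \left(v + 3 v^{2}\right) - 3 = -3 + v + 3 v^{2}$)
$\frac{845 - 1565}{Q{\left(41 \right)} - 4577} = \frac{845 - 1565}{\left(-3 + 41 + 3 \cdot 41^{2}\right) - 4577} = \frac{845 + \left(-2301 + 736\right)}{\left(-3 + 41 + 3 \cdot 1681\right) - 4577} = \frac{845 - 1565}{\left(-3 + 41 + 5043\right) - 4577} = - \frac{720}{5081 - 4577} = - \frac{720}{504} = \left(-720\right) \frac{1}{504} = - \frac{10}{7}$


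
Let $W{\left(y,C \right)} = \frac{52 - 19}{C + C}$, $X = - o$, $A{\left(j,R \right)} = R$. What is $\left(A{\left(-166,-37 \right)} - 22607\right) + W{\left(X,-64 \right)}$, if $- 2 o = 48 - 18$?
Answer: $- \frac{2898465}{128} \approx -22644.0$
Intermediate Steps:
$o = -15$ ($o = - \frac{48 - 18}{2} = \left(- \frac{1}{2}\right) 30 = -15$)
$X = 15$ ($X = \left(-1\right) \left(-15\right) = 15$)
$W{\left(y,C \right)} = \frac{33}{2 C}$
$\left(A{\left(-166,-37 \right)} - 22607\right) + W{\left(X,-64 \right)} = \left(-37 - 22607\right) + \frac{33}{2 \left(-64\right)} = -22644 + \frac{33}{2} \left(- \frac{1}{64}\right) = -22644 - \frac{33}{128} = - \frac{2898465}{128}$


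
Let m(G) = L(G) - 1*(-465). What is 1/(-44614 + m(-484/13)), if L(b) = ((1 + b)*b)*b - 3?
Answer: -2197/207336520 ≈ -1.0596e-5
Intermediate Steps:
L(b) = -3 + b**2*(1 + b) (L(b) = (b*(1 + b))*b - 3 = b**2*(1 + b) - 3 = -3 + b**2*(1 + b))
m(G) = 462 + G**2 + G**3 (m(G) = (-3 + G**2 + G**3) - 1*(-465) = (-3 + G**2 + G**3) + 465 = 462 + G**2 + G**3)
1/(-44614 + m(-484/13)) = 1/(-44614 + (462 + (-484/13)**2 + (-484/13)**3)) = 1/(-44614 + (462 + 234256/169 - 113379904/2197)) = 1/(-44614 - 109319562/2197) = 1/(-207336520/2197) = -2197/207336520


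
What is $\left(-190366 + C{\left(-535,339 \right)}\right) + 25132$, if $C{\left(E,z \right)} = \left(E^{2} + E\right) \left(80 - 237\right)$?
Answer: $-45018564$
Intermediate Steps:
$C{\left(E,z \right)} = - 157 E - 157 E^{2}$ ($C{\left(E,z \right)} = \left(E + E^{2}\right) \left(-157\right) = - 157 E - 157 E^{2}$)
$\left(-190366 + C{\left(-535,339 \right)}\right) + 25132 = \left(-190366 - - 83995 \left(1 - 535\right)\right) + 25132 = \left(-190366 - \left(-83995\right) \left(-534\right)\right) + 25132 = \left(-190366 - 44853330\right) + 25132 = -45043696 + 25132 = -45018564$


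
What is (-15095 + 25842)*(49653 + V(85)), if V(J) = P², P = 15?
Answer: 536038866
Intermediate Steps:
V(J) = 225 (V(J) = 15² = 225)
(-15095 + 25842)*(49653 + V(85)) = (-15095 + 25842)*(49653 + 225) = 10747*49878 = 536038866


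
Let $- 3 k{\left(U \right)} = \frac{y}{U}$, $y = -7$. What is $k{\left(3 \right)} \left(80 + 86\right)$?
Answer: $\frac{1162}{9} \approx 129.11$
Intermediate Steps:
$k{\left(U \right)} = \frac{7}{3 U}$ ($k{\left(U \right)} = - \frac{\left(-7\right) \frac{1}{U}}{3} = \frac{7}{3 U}$)
$k{\left(3 \right)} \left(80 + 86\right) = \frac{7}{3 \cdot 3} \left(80 + 86\right) = \frac{7}{3} \cdot \frac{1}{3} \cdot 166 = \frac{7}{9} \cdot 166 = \frac{1162}{9}$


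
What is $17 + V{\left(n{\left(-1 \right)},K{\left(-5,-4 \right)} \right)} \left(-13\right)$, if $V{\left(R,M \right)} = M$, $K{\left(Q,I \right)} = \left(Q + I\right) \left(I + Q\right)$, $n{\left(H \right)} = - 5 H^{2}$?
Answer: $-1036$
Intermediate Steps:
$K{\left(Q,I \right)} = \left(I + Q\right)^{2}$ ($K{\left(Q,I \right)} = \left(I + Q\right) \left(I + Q\right) = \left(I + Q\right)^{2}$)
$17 + V{\left(n{\left(-1 \right)},K{\left(-5,-4 \right)} \right)} \left(-13\right) = 17 + \left(-4 - 5\right)^{2} \left(-13\right) = 17 + \left(-9\right)^{2} \left(-13\right) = 17 + 81 \left(-13\right) = 17 - 1053 = -1036$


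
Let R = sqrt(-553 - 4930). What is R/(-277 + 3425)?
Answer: I*sqrt(5483)/3148 ≈ 0.023522*I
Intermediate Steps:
R = I*sqrt(5483) (R = sqrt(-5483) = I*sqrt(5483) ≈ 74.047*I)
R/(-277 + 3425) = (I*sqrt(5483))/(-277 + 3425) = (I*sqrt(5483))/3148 = (I*sqrt(5483))*(1/3148) = I*sqrt(5483)/3148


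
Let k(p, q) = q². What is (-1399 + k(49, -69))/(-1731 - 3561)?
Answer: -1681/2646 ≈ -0.63530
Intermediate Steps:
(-1399 + k(49, -69))/(-1731 - 3561) = (-1399 + (-69)²)/(-1731 - 3561) = (-1399 + 4761)/(-5292) = 3362*(-1/5292) = -1681/2646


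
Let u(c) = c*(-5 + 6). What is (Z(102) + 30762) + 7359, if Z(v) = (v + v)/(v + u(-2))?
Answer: 953076/25 ≈ 38123.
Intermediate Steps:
u(c) = c (u(c) = c*1 = c)
Z(v) = 2*v/(-2 + v) (Z(v) = (v + v)/(v - 2) = (2*v)/(-2 + v) = 2*v/(-2 + v))
(Z(102) + 30762) + 7359 = (2*102/(-2 + 102) + 30762) + 7359 = (2*102/100 + 30762) + 7359 = (2*102*(1/100) + 30762) + 7359 = (51/25 + 30762) + 7359 = 769101/25 + 7359 = 953076/25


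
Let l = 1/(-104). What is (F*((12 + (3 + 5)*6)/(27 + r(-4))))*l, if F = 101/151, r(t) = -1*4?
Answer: -1515/90298 ≈ -0.016778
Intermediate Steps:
r(t) = -4
l = -1/104 ≈ -0.0096154
F = 101/151 (F = 101*(1/151) = 101/151 ≈ 0.66887)
(F*((12 + (3 + 5)*6)/(27 + r(-4))))*l = (101*((12 + (3 + 5)*6)/(27 - 4))/151)*(-1/104) = (101*((12 + 8*6)/23)/151)*(-1/104) = (101*((12 + 48)*(1/23))/151)*(-1/104) = (101*(60*(1/23))/151)*(-1/104) = ((101/151)*(60/23))*(-1/104) = (6060/3473)*(-1/104) = -1515/90298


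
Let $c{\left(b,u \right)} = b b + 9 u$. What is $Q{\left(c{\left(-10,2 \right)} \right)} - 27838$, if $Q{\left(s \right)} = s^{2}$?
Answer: $-13914$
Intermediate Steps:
$c{\left(b,u \right)} = b^{2} + 9 u$
$Q{\left(c{\left(-10,2 \right)} \right)} - 27838 = \left(\left(-10\right)^{2} + 9 \cdot 2\right)^{2} - 27838 = \left(100 + 18\right)^{2} - 27838 = 118^{2} - 27838 = 13924 - 27838 = -13914$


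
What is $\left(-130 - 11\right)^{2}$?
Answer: $19881$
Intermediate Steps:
$\left(-130 - 11\right)^{2} = \left(-141\right)^{2} = 19881$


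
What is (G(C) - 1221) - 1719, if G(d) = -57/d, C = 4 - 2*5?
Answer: -5861/2 ≈ -2930.5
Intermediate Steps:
C = -6 (C = 4 - 10 = -6)
(G(C) - 1221) - 1719 = (-57/(-6) - 1221) - 1719 = (-57*(-⅙) - 1221) - 1719 = (19/2 - 1221) - 1719 = -2423/2 - 1719 = -5861/2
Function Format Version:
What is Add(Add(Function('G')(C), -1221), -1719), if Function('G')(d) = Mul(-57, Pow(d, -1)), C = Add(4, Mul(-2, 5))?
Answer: Rational(-5861, 2) ≈ -2930.5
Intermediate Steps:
C = -6 (C = Add(4, -10) = -6)
Add(Add(Function('G')(C), -1221), -1719) = Add(Add(Mul(-57, Pow(-6, -1)), -1221), -1719) = Add(Add(Mul(-57, Rational(-1, 6)), -1221), -1719) = Add(Add(Rational(19, 2), -1221), -1719) = Add(Rational(-2423, 2), -1719) = Rational(-5861, 2)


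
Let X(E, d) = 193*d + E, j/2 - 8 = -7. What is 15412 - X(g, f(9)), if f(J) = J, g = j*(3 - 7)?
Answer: 13683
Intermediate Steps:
j = 2 (j = 16 + 2*(-7) = 16 - 14 = 2)
g = -8 (g = 2*(3 - 7) = 2*(-4) = -8)
X(E, d) = E + 193*d
15412 - X(g, f(9)) = 15412 - (-8 + 193*9) = 15412 - (-8 + 1737) = 15412 - 1*1729 = 15412 - 1729 = 13683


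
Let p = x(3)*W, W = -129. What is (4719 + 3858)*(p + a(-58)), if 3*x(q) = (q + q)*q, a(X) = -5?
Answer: -6681483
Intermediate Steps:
x(q) = 2*q²/3 (x(q) = ((q + q)*q)/3 = ((2*q)*q)/3 = (2*q²)/3 = 2*q²/3)
p = -774 (p = ((⅔)*3²)*(-129) = ((⅔)*9)*(-129) = 6*(-129) = -774)
(4719 + 3858)*(p + a(-58)) = (4719 + 3858)*(-774 - 5) = 8577*(-779) = -6681483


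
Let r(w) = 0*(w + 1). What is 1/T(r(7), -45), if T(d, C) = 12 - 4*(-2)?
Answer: 1/20 ≈ 0.050000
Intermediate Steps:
r(w) = 0 (r(w) = 0*(1 + w) = 0)
T(d, C) = 20 (T(d, C) = 12 + 8 = 20)
1/T(r(7), -45) = 1/20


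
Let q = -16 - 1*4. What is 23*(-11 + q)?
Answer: -713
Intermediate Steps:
q = -20 (q = -16 - 4 = -20)
23*(-11 + q) = 23*(-11 - 20) = 23*(-31) = -713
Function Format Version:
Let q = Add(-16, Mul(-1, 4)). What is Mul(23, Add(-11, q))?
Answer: -713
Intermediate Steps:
q = -20 (q = Add(-16, -4) = -20)
Mul(23, Add(-11, q)) = Mul(23, Add(-11, -20)) = Mul(23, -31) = -713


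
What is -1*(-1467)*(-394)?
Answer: -577998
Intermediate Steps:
-1*(-1467)*(-394) = 1467*(-394) = -577998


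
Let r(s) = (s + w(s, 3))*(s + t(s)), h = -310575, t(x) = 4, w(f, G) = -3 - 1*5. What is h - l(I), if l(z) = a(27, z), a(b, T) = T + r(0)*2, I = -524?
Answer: -309987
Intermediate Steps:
w(f, G) = -8 (w(f, G) = -3 - 5 = -8)
r(s) = (-8 + s)*(4 + s) (r(s) = (s - 8)*(s + 4) = (-8 + s)*(4 + s))
a(b, T) = -64 + T (a(b, T) = T + (-32 + 0² - 4*0)*2 = T + (-32 + 0 + 0)*2 = T - 32*2 = T - 64 = -64 + T)
l(z) = -64 + z
h - l(I) = -310575 - (-64 - 524) = -310575 - 1*(-588) = -310575 + 588 = -309987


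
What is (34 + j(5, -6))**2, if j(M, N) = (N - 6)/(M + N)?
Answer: 2116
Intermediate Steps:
j(M, N) = (-6 + N)/(M + N)
(34 + j(5, -6))**2 = (34 + (-6 - 6)/(5 - 6))**2 = (34 - 12/(-1))**2 = (34 - 1*(-12))**2 = (34 + 12)**2 = 46**2 = 2116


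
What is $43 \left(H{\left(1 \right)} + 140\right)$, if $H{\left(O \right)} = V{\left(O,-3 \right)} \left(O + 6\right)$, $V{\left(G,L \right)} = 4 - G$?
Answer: $6923$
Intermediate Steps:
$H{\left(O \right)} = \left(4 - O\right) \left(6 + O\right)$ ($H{\left(O \right)} = \left(4 - O\right) \left(O + 6\right) = \left(4 - O\right) \left(6 + O\right)$)
$43 \left(H{\left(1 \right)} + 140\right) = 43 \left(- \left(-4 + 1\right) \left(6 + 1\right) + 140\right) = 43 \left(\left(-1\right) \left(-3\right) 7 + 140\right) = 43 \left(21 + 140\right) = 43 \cdot 161 = 6923$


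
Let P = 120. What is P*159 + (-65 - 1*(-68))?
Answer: 19083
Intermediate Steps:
P*159 + (-65 - 1*(-68)) = 120*159 + (-65 - 1*(-68)) = 19080 + (-65 + 68) = 19080 + 3 = 19083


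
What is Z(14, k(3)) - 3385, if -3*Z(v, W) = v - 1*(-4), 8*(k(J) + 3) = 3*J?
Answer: -3391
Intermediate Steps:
k(J) = -3 + 3*J/8 (k(J) = -3 + (3*J)/8 = -3 + 3*J/8)
Z(v, W) = -4/3 - v/3 (Z(v, W) = -(v - 1*(-4))/3 = -(v + 4)/3 = -(4 + v)/3 = -4/3 - v/3)
Z(14, k(3)) - 3385 = (-4/3 - ⅓*14) - 3385 = (-4/3 - 14/3) - 3385 = -6 - 3385 = -3391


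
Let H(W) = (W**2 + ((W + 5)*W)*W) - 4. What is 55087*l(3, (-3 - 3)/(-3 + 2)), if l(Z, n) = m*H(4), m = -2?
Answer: -17187144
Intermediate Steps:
H(W) = -4 + W**2 + W**2*(5 + W) (H(W) = (W**2 + ((5 + W)*W)*W) - 4 = (W**2 + (W*(5 + W))*W) - 4 = (W**2 + W**2*(5 + W)) - 4 = -4 + W**2 + W**2*(5 + W))
l(Z, n) = -312 (l(Z, n) = -2*(-4 + 4**3 + 6*4**2) = -2*(-4 + 64 + 6*16) = -2*(-4 + 64 + 96) = -2*156 = -312)
55087*l(3, (-3 - 3)/(-3 + 2)) = 55087*(-312) = -17187144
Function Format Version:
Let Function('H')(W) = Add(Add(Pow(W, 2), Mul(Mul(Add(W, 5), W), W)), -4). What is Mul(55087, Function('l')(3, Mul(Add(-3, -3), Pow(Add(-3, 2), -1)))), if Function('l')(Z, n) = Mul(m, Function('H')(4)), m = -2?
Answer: -17187144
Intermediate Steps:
Function('H')(W) = Add(-4, Pow(W, 2), Mul(Pow(W, 2), Add(5, W))) (Function('H')(W) = Add(Add(Pow(W, 2), Mul(Mul(Add(5, W), W), W)), -4) = Add(Add(Pow(W, 2), Mul(Mul(W, Add(5, W)), W)), -4) = Add(Add(Pow(W, 2), Mul(Pow(W, 2), Add(5, W))), -4) = Add(-4, Pow(W, 2), Mul(Pow(W, 2), Add(5, W))))
Function('l')(Z, n) = -312 (Function('l')(Z, n) = Mul(-2, Add(-4, Pow(4, 3), Mul(6, Pow(4, 2)))) = Mul(-2, Add(-4, 64, Mul(6, 16))) = Mul(-2, Add(-4, 64, 96)) = Mul(-2, 156) = -312)
Mul(55087, Function('l')(3, Mul(Add(-3, -3), Pow(Add(-3, 2), -1)))) = Mul(55087, -312) = -17187144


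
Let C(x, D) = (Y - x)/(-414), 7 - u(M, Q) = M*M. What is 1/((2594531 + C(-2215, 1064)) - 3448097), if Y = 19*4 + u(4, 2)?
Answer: -207/176689303 ≈ -1.1715e-6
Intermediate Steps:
u(M, Q) = 7 - M² (u(M, Q) = 7 - M*M = 7 - M²)
Y = 67 (Y = 19*4 + (7 - 1*4²) = 76 + (7 - 1*16) = 76 + (7 - 16) = 76 - 9 = 67)
C(x, D) = -67/414 + x/414 (C(x, D) = (67 - x)/(-414) = (67 - x)*(-1/414) = -67/414 + x/414)
1/((2594531 + C(-2215, 1064)) - 3448097) = 1/((2594531 + (-67/414 + (1/414)*(-2215))) - 3448097) = 1/((2594531 + (-67/414 - 2215/414)) - 3448097) = 1/((2594531 - 1141/207) - 3448097) = 1/(537066776/207 - 3448097) = 1/(-176689303/207) = -207/176689303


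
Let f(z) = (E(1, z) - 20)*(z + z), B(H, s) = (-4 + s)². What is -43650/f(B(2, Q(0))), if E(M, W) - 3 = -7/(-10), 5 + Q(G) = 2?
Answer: 218250/7987 ≈ 27.326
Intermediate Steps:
Q(G) = -3 (Q(G) = -5 + 2 = -3)
E(M, W) = 37/10 (E(M, W) = 3 - 7/(-10) = 3 - 7*(-⅒) = 3 + 7/10 = 37/10)
f(z) = -163*z/5 (f(z) = (37/10 - 20)*(z + z) = -163*z/5)
-43650/f(B(2, Q(0))) = -43650*(-5/(163*(-4 - 3)²)) = -43650/((-163/5*(-7)²)) = -43650/((-163/5*49)) = -43650/(-7987/5) = -43650*(-5/7987) = 218250/7987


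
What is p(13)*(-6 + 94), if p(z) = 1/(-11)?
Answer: -8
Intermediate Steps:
p(z) = -1/11
p(13)*(-6 + 94) = -(-6 + 94)/11 = -1/11*88 = -8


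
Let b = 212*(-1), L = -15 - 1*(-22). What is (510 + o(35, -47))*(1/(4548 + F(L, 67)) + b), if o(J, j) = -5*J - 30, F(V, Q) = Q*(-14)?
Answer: -46684459/722 ≈ -64660.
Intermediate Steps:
L = 7 (L = -15 + 22 = 7)
b = -212
F(V, Q) = -14*Q
o(J, j) = -30 - 5*J
(510 + o(35, -47))*(1/(4548 + F(L, 67)) + b) = (510 + (-30 - 5*35))*(1/(4548 - 14*67) - 212) = (510 + (-30 - 175))*(1/(4548 - 938) - 212) = (510 - 205)*(1/3610 - 212) = 305*(1/3610 - 212) = 305*(-765319/3610) = -46684459/722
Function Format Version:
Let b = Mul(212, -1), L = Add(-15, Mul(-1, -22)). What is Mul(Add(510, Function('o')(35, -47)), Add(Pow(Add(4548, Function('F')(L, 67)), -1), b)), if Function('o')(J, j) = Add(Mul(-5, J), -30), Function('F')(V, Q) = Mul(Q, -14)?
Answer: Rational(-46684459, 722) ≈ -64660.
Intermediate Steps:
L = 7 (L = Add(-15, 22) = 7)
b = -212
Function('F')(V, Q) = Mul(-14, Q)
Function('o')(J, j) = Add(-30, Mul(-5, J))
Mul(Add(510, Function('o')(35, -47)), Add(Pow(Add(4548, Function('F')(L, 67)), -1), b)) = Mul(Add(510, Add(-30, Mul(-5, 35))), Add(Pow(Add(4548, Mul(-14, 67)), -1), -212)) = Mul(Add(510, Add(-30, -175)), Add(Pow(Add(4548, -938), -1), -212)) = Mul(Add(510, -205), Add(Pow(3610, -1), -212)) = Mul(305, Add(Rational(1, 3610), -212)) = Mul(305, Rational(-765319, 3610)) = Rational(-46684459, 722)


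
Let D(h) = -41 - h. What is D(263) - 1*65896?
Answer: -66200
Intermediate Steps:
D(263) - 1*65896 = (-41 - 1*263) - 1*65896 = (-41 - 263) - 65896 = -304 - 65896 = -66200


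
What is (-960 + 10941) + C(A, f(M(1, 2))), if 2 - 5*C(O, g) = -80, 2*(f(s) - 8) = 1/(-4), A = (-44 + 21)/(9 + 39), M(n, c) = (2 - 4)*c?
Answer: 49987/5 ≈ 9997.4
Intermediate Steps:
M(n, c) = -2*c
A = -23/48 ≈ -0.47917
f(s) = 63/8 (f(s) = 8 + (½)/(-4) = 8 + (½)*(-¼) = 8 - ⅛ = 63/8)
C(O, g) = 82/5 (C(O, g) = ⅖ - ⅕*(-80) = ⅖ + 16 = 82/5)
(-960 + 10941) + C(A, f(M(1, 2))) = (-960 + 10941) + 82/5 = 9981 + 82/5 = 49987/5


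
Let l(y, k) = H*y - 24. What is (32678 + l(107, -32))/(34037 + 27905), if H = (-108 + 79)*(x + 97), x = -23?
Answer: -98484/30971 ≈ -3.1799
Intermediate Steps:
H = -2146 (H = (-108 + 79)*(-23 + 97) = -29*74 = -2146)
l(y, k) = -24 - 2146*y (l(y, k) = -2146*y - 24 = -24 - 2146*y)
(32678 + l(107, -32))/(34037 + 27905) = (32678 + (-24 - 2146*107))/(34037 + 27905) = (32678 + (-24 - 229622))/61942 = (32678 - 229646)*(1/61942) = -196968*1/61942 = -98484/30971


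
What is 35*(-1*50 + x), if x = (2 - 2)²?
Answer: -1750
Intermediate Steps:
x = 0 (x = 0² = 0)
35*(-1*50 + x) = 35*(-1*50 + 0) = 35*(-50 + 0) = 35*(-50) = -1750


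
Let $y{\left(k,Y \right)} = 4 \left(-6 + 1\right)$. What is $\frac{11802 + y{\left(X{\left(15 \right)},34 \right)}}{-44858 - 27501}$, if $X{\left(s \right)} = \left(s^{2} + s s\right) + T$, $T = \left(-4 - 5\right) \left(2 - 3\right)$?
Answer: $- \frac{11782}{72359} \approx -0.16283$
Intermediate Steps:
$T = 9$ ($T = \left(-9\right) \left(-1\right) = 9$)
$X{\left(s \right)} = 9 + 2 s^{2}$ ($X{\left(s \right)} = \left(s^{2} + s s\right) + 9 = \left(s^{2} + s^{2}\right) + 9 = 2 s^{2} + 9 = 9 + 2 s^{2}$)
$y{\left(k,Y \right)} = -20$ ($y{\left(k,Y \right)} = 4 \left(-5\right) = -20$)
$\frac{11802 + y{\left(X{\left(15 \right)},34 \right)}}{-44858 - 27501} = \frac{11802 - 20}{-44858 - 27501} = \frac{11782}{-72359} = 11782 \left(- \frac{1}{72359}\right) = - \frac{11782}{72359}$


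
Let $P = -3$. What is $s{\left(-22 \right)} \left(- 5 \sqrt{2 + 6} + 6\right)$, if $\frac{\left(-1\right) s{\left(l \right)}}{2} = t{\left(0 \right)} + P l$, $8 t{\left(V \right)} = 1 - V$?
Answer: $- \frac{1587}{2} + \frac{2645 \sqrt{2}}{2} \approx 1076.8$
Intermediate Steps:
$t{\left(V \right)} = \frac{1}{8} - \frac{V}{8}$ ($t{\left(V \right)} = \frac{1 - V}{8} = \frac{1}{8} - \frac{V}{8}$)
$s{\left(l \right)} = - \frac{1}{4} + 6 l$ ($s{\left(l \right)} = - 2 \left(\left(\frac{1}{8} - 0\right) - 3 l\right) = - 2 \left(\left(\frac{1}{8} + 0\right) - 3 l\right) = - 2 \left(\frac{1}{8} - 3 l\right) = - \frac{1}{4} + 6 l$)
$s{\left(-22 \right)} \left(- 5 \sqrt{2 + 6} + 6\right) = \left(- \frac{1}{4} + 6 \left(-22\right)\right) \left(- 5 \sqrt{2 + 6} + 6\right) = \left(- \frac{1}{4} - 132\right) \left(- 5 \sqrt{8} + 6\right) = - \frac{529 \left(- 5 \cdot 2 \sqrt{2} + 6\right)}{4} = - \frac{529 \left(- 10 \sqrt{2} + 6\right)}{4} = - \frac{529 \left(6 - 10 \sqrt{2}\right)}{4} = - \frac{1587}{2} + \frac{2645 \sqrt{2}}{2}$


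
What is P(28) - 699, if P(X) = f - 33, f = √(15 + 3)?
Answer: -732 + 3*√2 ≈ -727.76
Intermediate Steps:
f = 3*√2 (f = √18 = 3*√2 ≈ 4.2426)
P(X) = -33 + 3*√2 (P(X) = 3*√2 - 33 = -33 + 3*√2)
P(28) - 699 = (-33 + 3*√2) - 699 = -732 + 3*√2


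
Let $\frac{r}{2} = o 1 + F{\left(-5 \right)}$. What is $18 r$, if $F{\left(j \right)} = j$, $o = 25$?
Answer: $720$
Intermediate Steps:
$r = 40$ ($r = 2 \left(25 \cdot 1 - 5\right) = 2 \left(25 - 5\right) = 2 \cdot 20 = 40$)
$18 r = 18 \cdot 40 = 720$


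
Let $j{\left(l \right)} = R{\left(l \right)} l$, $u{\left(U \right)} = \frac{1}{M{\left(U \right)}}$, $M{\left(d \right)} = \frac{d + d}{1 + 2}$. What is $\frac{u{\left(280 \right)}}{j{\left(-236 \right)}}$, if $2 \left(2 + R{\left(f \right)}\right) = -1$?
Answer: $\frac{3}{330400} \approx 9.0799 \cdot 10^{-6}$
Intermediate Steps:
$R{\left(f \right)} = - \frac{5}{2}$ ($R{\left(f \right)} = -2 + \frac{1}{2} \left(-1\right) = -2 - \frac{1}{2} = - \frac{5}{2}$)
$M{\left(d \right)} = \frac{2 d}{3}$
$u{\left(U \right)} = \frac{3}{2 U}$ ($u{\left(U \right)} = \frac{1}{\frac{2}{3} U} = \frac{3}{2 U}$)
$j{\left(l \right)} = - \frac{5 l}{2}$
$\frac{u{\left(280 \right)}}{j{\left(-236 \right)}} = \frac{\frac{3}{2} \cdot \frac{1}{280}}{\left(- \frac{5}{2}\right) \left(-236\right)} = \frac{\frac{3}{2} \cdot \frac{1}{280}}{590} = \frac{3}{560} \cdot \frac{1}{590} = \frac{3}{330400}$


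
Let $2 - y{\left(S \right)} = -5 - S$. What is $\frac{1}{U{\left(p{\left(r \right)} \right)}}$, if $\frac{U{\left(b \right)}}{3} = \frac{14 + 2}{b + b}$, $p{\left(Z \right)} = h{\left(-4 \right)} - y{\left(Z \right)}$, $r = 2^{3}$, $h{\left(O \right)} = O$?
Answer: $- \frac{19}{24} \approx -0.79167$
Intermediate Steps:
$y{\left(S \right)} = 7 + S$ ($y{\left(S \right)} = 2 - \left(-5 - S\right) = 2 + \left(5 + S\right) = 7 + S$)
$r = 8$
$p{\left(Z \right)} = -11 - Z$ ($p{\left(Z \right)} = -4 - \left(7 + Z\right) = -11 - Z$)
$U{\left(b \right)} = \frac{24}{b}$ ($U{\left(b \right)} = 3 \frac{14 + 2}{b + b} = 3 \frac{16}{2 b} = 3 \cdot 16 \frac{1}{2 b} = 3 \frac{8}{b} = \frac{24}{b}$)
$\frac{1}{U{\left(p{\left(r \right)} \right)}} = \frac{1}{24 \frac{1}{-11 - 8}} = \frac{1}{24 \frac{1}{-19}} = \frac{1}{24 \left(- \frac{1}{19}\right)} = \frac{1}{- \frac{24}{19}} = - \frac{19}{24}$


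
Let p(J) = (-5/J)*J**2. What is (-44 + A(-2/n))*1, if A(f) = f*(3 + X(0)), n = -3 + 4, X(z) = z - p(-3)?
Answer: -20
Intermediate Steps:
p(J) = -5*J
X(z) = -15 + z (X(z) = z - (-5)*(-3) = z - 1*15 = z - 15 = -15 + z)
n = 1
A(f) = -12*f (A(f) = f*(3 + (-15 + 0)) = f*(3 - 15) = f*(-12) = -12*f)
(-44 + A(-2/n))*1 = (-44 - (-24)/1)*1 = (-44 - (-24))*1 = (-44 - 12*(-2))*1 = (-44 + 24)*1 = -20*1 = -20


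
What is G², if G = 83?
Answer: 6889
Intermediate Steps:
G² = 83² = 6889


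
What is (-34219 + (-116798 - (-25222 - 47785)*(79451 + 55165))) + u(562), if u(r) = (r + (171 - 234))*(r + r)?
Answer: 9828320171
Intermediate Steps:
u(r) = 2*r*(-63 + r) (u(r) = (r - 63)*(2*r) = (-63 + r)*(2*r) = 2*r*(-63 + r))
(-34219 + (-116798 - (-25222 - 47785)*(79451 + 55165))) + u(562) = (-34219 + (-116798 - (-25222 - 47785)*(79451 + 55165))) + 2*562*(-63 + 562) = (-34219 + (-116798 - (-73007)*134616)) + 2*562*499 = (-34219 + (-116798 - 1*(-9827910312))) + 560876 = (-34219 + (-116798 + 9827910312)) + 560876 = (-34219 + 9827793514) + 560876 = 9827759295 + 560876 = 9828320171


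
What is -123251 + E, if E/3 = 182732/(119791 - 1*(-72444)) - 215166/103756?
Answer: -1229187150531757/9972767330 ≈ -1.2325e+5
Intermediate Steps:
E = -33604341927/9972767330 (E = 3*(182732/(119791 - 1*(-72444)) - 215166/103756) = 3*(182732/(119791 + 72444) - 215166*1/103756) = 3*(182732/192235 - 107583/51878) = 3*(-11201447309/9972767330) = -33604341927/9972767330 ≈ -3.3696)
-123251 + E = -123251 - 33604341927/9972767330 = -1229187150531757/9972767330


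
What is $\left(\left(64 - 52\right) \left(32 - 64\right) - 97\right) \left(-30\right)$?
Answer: $14430$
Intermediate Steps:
$\left(\left(64 - 52\right) \left(32 - 64\right) - 97\right) \left(-30\right) = \left(12 \left(-32\right) - 97\right) \left(-30\right) = \left(-384 - 97\right) \left(-30\right) = \left(-481\right) \left(-30\right) = 14430$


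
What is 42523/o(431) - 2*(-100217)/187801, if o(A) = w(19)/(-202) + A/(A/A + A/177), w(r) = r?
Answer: 37841460971166/111224578847 ≈ 340.23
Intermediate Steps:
o(A) = -19/202 + A/(1 + A/177) (o(A) = 19/(-202) + A/(A/A + A/177) = 19*(-1/202) + A/(1 + A*(1/177)) = -19/202 + A/(1 + A/177))
42523/o(431) - 2*(-100217)/187801 = 42523/(((-3363 + 35735*431)/(202*(177 + 431)))) - 2*(-100217)/187801 = 42523/(((1/202)*(-3363 + 15401785)/608)) + 200434*(1/187801) = 42523/(((1/202)*(1/608)*15398422)) + 200434/187801 = 42523/(7699211/61408) + 200434/187801 = 42523*(61408/7699211) + 200434/187801 = 200865568/592247 + 200434/187801 = 37841460971166/111224578847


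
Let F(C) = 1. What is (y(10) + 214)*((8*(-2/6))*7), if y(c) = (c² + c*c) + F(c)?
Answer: -23240/3 ≈ -7746.7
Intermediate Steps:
y(c) = 1 + 2*c² (y(c) = (c² + c*c) + 1 = (c² + c²) + 1 = 2*c² + 1 = 1 + 2*c²)
(y(10) + 214)*((8*(-2/6))*7) = ((1 + 2*10²) + 214)*((8*(-2/6))*7) = ((1 + 2*100) + 214)*((8*(-2*⅙))*7) = ((1 + 200) + 214)*((8*(-⅓))*7) = (201 + 214)*(-8/3*7) = 415*(-56/3) = -23240/3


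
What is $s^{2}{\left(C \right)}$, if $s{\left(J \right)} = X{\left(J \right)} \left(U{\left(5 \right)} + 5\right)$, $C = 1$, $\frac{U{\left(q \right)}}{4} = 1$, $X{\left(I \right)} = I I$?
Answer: $81$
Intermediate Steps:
$X{\left(I \right)} = I^{2}$
$U{\left(q \right)} = 4$ ($U{\left(q \right)} = 4 \cdot 1 = 4$)
$s{\left(J \right)} = 9 J^{2}$ ($s{\left(J \right)} = J^{2} \left(4 + 5\right) = J^{2} \cdot 9 = 9 J^{2}$)
$s^{2}{\left(C \right)} = \left(9 \cdot 1^{2}\right)^{2} = \left(9 \cdot 1\right)^{2} = 9^{2} = 81$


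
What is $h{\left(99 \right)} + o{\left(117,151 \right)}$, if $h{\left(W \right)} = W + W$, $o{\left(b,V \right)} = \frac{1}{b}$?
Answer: $\frac{23167}{117} \approx 198.01$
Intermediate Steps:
$h{\left(W \right)} = 2 W$
$h{\left(99 \right)} + o{\left(117,151 \right)} = 2 \cdot 99 + \frac{1}{117} = 198 + \frac{1}{117} = \frac{23167}{117}$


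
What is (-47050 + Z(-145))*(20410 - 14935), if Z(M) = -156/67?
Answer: -17259970350/67 ≈ -2.5761e+8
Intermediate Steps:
Z(M) = -156/67 (Z(M) = -156*1/67 = -156/67)
(-47050 + Z(-145))*(20410 - 14935) = (-47050 - 156/67)*(20410 - 14935) = -3152506/67*5475 = -17259970350/67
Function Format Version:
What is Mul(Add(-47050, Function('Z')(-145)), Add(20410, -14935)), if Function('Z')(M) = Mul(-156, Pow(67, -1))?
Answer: Rational(-17259970350, 67) ≈ -2.5761e+8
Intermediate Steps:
Function('Z')(M) = Rational(-156, 67) (Function('Z')(M) = Mul(-156, Rational(1, 67)) = Rational(-156, 67))
Mul(Add(-47050, Function('Z')(-145)), Add(20410, -14935)) = Mul(Add(-47050, Rational(-156, 67)), Add(20410, -14935)) = Mul(Rational(-3152506, 67), 5475) = Rational(-17259970350, 67)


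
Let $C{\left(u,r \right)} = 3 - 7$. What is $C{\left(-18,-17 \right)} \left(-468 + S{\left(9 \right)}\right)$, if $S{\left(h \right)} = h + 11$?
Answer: $1792$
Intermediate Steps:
$S{\left(h \right)} = 11 + h$
$C{\left(u,r \right)} = -4$
$C{\left(-18,-17 \right)} \left(-468 + S{\left(9 \right)}\right) = - 4 \left(-468 + \left(11 + 9\right)\right) = - 4 \left(-468 + 20\right) = \left(-4\right) \left(-448\right) = 1792$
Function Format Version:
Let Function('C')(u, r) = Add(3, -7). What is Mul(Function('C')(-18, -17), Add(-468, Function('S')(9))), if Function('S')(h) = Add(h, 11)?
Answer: 1792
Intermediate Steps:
Function('S')(h) = Add(11, h)
Function('C')(u, r) = -4
Mul(Function('C')(-18, -17), Add(-468, Function('S')(9))) = Mul(-4, Add(-468, Add(11, 9))) = Mul(-4, Add(-468, 20)) = Mul(-4, -448) = 1792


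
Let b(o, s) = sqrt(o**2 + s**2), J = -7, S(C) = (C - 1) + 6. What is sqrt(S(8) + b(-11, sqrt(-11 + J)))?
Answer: sqrt(13 + sqrt(103)) ≈ 4.8113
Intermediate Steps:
S(C) = 5 + C (S(C) = (-1 + C) + 6 = 5 + C)
sqrt(S(8) + b(-11, sqrt(-11 + J))) = sqrt((5 + 8) + sqrt((-11)**2 + (sqrt(-11 - 7))**2)) = sqrt(13 + sqrt(121 + (sqrt(-18))**2)) = sqrt(13 + sqrt(121 + (3*I*sqrt(2))**2)) = sqrt(13 + sqrt(121 - 18)) = sqrt(13 + sqrt(103))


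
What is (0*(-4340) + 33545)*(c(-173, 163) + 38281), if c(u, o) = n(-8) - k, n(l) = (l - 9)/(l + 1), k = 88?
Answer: 8968859560/7 ≈ 1.2813e+9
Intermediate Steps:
n(l) = (-9 + l)/(1 + l)
c(u, o) = -599/7 (c(u, o) = (-9 - 8)/(1 - 8) - 1*88 = -17/(-7) - 88 = -⅐*(-17) - 88 = 17/7 - 88 = -599/7)
(0*(-4340) + 33545)*(c(-173, 163) + 38281) = (0*(-4340) + 33545)*(-599/7 + 38281) = (0 + 33545)*(267368/7) = 33545*(267368/7) = 8968859560/7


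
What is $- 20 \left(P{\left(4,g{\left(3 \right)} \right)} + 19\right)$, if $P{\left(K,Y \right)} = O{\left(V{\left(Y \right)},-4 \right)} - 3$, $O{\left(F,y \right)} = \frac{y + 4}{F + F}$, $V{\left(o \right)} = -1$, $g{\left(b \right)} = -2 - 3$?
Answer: $-320$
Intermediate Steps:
$g{\left(b \right)} = -5$ ($g{\left(b \right)} = -2 - 3 = -5$)
$O{\left(F,y \right)} = \frac{4 + y}{2 F}$
$P{\left(K,Y \right)} = -3$ ($P{\left(K,Y \right)} = \frac{4 - 4}{2 \left(-1\right)} - 3 = \frac{1}{2} \left(-1\right) 0 - 3 = 0 - 3 = -3$)
$- 20 \left(P{\left(4,g{\left(3 \right)} \right)} + 19\right) = - 20 \left(-3 + 19\right) = \left(-20\right) 16 = -320$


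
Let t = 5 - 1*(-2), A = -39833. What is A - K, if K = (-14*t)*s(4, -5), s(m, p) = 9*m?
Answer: -36305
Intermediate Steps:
t = 7 (t = 5 + 2 = 7)
K = -3528 (K = (-14*7)*(9*4) = -98*36 = -3528)
A - K = -39833 - 1*(-3528) = -39833 + 3528 = -36305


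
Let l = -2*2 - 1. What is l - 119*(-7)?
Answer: 828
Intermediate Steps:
l = -5 (l = -4 - 1 = -5)
l - 119*(-7) = -5 - 119*(-7) = -5 + 833 = 828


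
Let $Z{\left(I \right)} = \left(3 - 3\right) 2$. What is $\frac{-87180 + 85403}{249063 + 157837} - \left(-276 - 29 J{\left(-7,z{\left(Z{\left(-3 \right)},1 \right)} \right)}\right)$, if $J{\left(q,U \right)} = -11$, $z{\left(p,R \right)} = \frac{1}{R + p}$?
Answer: $- \frac{17498477}{406900} \approx -43.004$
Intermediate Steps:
$Z{\left(I \right)} = 0$ ($Z{\left(I \right)} = 0 \cdot 2 = 0$)
$\frac{-87180 + 85403}{249063 + 157837} - \left(-276 - 29 J{\left(-7,z{\left(Z{\left(-3 \right)},1 \right)} \right)}\right) = \frac{-87180 + 85403}{249063 + 157837} - \left(-276 - -319\right) = - \frac{1777}{406900} - \left(-276 + 319\right) = \left(-1777\right) \frac{1}{406900} - 43 = - \frac{1777}{406900} - 43 = - \frac{17498477}{406900}$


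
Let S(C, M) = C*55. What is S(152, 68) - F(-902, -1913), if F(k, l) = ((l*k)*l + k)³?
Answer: 35967461616571220484884352360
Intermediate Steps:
S(C, M) = 55*C
F(k, l) = (k + k*l²)³ (F(k, l) = ((k*l)*l + k)³ = (k*l² + k)³ = (k + k*l²)³)
S(152, 68) - F(-902, -1913) = 55*152 - (-902)³*(1 + (-1913)²)³ = 8360 - (-733870808)*(1 + 3659569)³ = 8360 - (-733870808)*3659570³ = 8360 - (-733870808)*49010617706122493000 = 8360 - 1*(-35967461616571220484884344000) = 8360 + 35967461616571220484884344000 = 35967461616571220484884352360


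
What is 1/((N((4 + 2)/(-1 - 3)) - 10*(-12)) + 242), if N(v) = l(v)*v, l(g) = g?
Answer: 4/1457 ≈ 0.0027454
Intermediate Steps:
N(v) = v**2 (N(v) = v*v = v**2)
1/((N((4 + 2)/(-1 - 3)) - 10*(-12)) + 242) = 1/((((4 + 2)/(-1 - 3))**2 - 10*(-12)) + 242) = 1/(((6/(-4))**2 + 120) + 242) = 1/(((6*(-1/4))**2 + 120) + 242) = 1/(((-3/2)**2 + 120) + 242) = 1/((9/4 + 120) + 242) = 1/(489/4 + 242) = 1/(1457/4) = 4/1457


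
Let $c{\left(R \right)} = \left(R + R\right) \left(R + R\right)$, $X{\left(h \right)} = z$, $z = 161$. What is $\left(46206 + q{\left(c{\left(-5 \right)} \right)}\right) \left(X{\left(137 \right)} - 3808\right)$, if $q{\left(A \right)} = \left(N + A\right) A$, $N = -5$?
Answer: $-203159782$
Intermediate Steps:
$X{\left(h \right)} = 161$
$c{\left(R \right)} = 4 R^{2}$ ($c{\left(R \right)} = 2 R 2 R = 4 R^{2}$)
$q{\left(A \right)} = A \left(-5 + A\right)$ ($q{\left(A \right)} = \left(-5 + A\right) A = A \left(-5 + A\right)$)
$\left(46206 + q{\left(c{\left(-5 \right)} \right)}\right) \left(X{\left(137 \right)} - 3808\right) = \left(46206 + 4 \left(-5\right)^{2} \left(-5 + 4 \left(-5\right)^{2}\right)\right) \left(161 - 3808\right) = \left(46206 + 4 \cdot 25 \left(-5 + 4 \cdot 25\right)\right) \left(-3647\right) = \left(46206 + 100 \left(-5 + 100\right)\right) \left(-3647\right) = \left(46206 + 100 \cdot 95\right) \left(-3647\right) = \left(46206 + 9500\right) \left(-3647\right) = 55706 \left(-3647\right) = -203159782$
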